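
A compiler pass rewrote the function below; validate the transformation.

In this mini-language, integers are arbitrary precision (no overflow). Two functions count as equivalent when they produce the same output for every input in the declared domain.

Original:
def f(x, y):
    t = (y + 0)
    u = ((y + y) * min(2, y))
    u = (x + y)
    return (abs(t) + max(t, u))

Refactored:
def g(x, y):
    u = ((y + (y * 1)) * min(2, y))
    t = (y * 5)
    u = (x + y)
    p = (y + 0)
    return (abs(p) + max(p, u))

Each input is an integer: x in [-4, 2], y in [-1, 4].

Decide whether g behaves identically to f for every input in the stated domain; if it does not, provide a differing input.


The two versions differ — the changes include arithmetic usage differs, and constant usage differs, and local variable names differ, and statement counts differ.
Tracing x=-4, y=4: f: t = 4; u = 16; u = 0; return 8 | g: u = 16; t = 20; u = 0; p = 4; return 8 — matching result 8.
Checked all 42 inputs in the declared domain: the outputs agree on every one.
verdict: equivalent


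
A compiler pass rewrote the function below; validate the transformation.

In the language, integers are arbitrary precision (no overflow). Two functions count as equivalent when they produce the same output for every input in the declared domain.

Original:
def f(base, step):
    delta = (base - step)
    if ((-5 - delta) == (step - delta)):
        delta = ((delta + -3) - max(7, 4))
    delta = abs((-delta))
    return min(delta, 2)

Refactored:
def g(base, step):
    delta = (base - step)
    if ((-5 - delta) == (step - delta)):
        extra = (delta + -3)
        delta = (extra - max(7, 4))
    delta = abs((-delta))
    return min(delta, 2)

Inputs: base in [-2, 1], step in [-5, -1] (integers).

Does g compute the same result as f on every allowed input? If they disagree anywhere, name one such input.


The two versions differ — the changes include statement counts differ; local variable names differ.
Spot check at base=-1, step=-4 — f: delta = 3; ((-5 - delta) == (step - delta)) -> false; delta = 3; return 2. g: delta = 3; ((-5 - delta) == (step - delta)) -> false; delta = 3; return 2. Both give 2.
Across all 20 domain points the two functions coincide.
verdict: equivalent


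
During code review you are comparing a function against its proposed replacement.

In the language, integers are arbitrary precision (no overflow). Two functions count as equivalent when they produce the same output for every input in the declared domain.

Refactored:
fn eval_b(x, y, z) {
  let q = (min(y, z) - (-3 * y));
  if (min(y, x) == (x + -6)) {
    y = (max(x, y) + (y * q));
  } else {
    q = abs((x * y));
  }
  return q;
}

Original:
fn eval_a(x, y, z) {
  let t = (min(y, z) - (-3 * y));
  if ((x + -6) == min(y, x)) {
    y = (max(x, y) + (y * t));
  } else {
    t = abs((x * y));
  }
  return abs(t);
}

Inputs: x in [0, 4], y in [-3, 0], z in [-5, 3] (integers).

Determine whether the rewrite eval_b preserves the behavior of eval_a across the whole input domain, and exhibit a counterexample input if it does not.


Take x=3, y=-3, z=-5.
eval_a: t=-14, then ((x + -6) == min(y, x)) is true, then y=45, then returns 14
eval_b: q=-14, then (min(y, x) == (x + -6)) is true, then y=45, then returns -14
14 and -14 differ, so these are not the same function on this domain.
verdict: not equivalent; witness: x=3, y=-3, z=-5


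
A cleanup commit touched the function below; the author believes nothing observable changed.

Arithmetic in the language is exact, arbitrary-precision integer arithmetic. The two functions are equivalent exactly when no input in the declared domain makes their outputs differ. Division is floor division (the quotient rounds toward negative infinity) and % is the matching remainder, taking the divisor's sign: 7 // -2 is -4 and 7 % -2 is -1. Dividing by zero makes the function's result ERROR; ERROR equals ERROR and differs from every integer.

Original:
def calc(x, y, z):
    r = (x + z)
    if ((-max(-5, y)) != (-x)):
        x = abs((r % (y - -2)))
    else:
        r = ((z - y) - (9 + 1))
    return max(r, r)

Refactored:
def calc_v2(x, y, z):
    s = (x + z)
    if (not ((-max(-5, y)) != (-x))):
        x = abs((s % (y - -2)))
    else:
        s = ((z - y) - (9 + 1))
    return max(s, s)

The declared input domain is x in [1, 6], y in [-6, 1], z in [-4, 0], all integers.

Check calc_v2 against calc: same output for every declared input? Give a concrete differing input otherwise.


Not equivalent: x=1, y=-6, z=-4 separates them (-3 vs -8).
calc: r=-3, then ((-max(-5, y)) != (-x)) is true, then x=3, then returns -3
calc_v2: s=-3, then (not ((-max(-5, y)) != (-x))) is false, then s=-8, then returns -8
verdict: not equivalent; witness: x=1, y=-6, z=-4


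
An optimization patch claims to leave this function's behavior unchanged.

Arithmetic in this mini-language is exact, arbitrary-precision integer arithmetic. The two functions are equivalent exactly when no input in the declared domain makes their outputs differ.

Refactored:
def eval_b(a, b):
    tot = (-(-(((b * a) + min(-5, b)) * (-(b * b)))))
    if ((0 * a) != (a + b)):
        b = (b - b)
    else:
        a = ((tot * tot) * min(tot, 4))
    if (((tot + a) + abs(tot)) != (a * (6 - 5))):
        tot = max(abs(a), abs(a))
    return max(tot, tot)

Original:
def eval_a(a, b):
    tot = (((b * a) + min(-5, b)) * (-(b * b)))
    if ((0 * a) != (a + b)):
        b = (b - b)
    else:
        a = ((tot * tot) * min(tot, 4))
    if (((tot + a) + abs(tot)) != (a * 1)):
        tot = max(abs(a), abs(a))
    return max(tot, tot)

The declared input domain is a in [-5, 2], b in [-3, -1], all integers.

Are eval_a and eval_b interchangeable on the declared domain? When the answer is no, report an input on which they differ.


This is a faithful refactor — constant usage differs, and arithmetic usage differs, but the computed results match everywhere.
One worked example (a=-4, b=-2) — eval_a: tot = -12; ((0 * a) != (a + b)) -> true; b = 0; (((tot + a) + abs(tot)) != (a * 1)) -> false; return -12; eval_b: tot = -12; ((0 * a) != (a + b)) -> true; b = 0; (((tot + a) + abs(tot)) != (a * (6 - 5))) -> false; return -12; agreement on -12.
Sweeping the whole domain (24 inputs) finds no disagreement.
verdict: equivalent


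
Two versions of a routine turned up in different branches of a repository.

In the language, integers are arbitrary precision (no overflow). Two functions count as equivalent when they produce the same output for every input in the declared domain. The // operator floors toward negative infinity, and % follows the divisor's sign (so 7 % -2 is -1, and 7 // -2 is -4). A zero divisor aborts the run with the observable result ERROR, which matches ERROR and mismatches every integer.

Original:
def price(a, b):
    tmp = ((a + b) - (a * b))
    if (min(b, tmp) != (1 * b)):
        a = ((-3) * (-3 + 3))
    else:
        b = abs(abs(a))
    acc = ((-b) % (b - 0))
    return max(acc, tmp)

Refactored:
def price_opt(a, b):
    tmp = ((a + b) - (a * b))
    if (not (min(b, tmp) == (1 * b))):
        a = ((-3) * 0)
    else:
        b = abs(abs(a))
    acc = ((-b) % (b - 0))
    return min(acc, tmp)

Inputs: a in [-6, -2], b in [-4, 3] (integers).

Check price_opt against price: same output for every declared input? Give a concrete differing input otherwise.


The rewrite breaks on a=-6, b=-4, where the results are 0 and -34.
price: tmp=-34, then (min(b, tmp) != (1 * b)) is true, then a=0, then acc=0, then returns 0
price_opt: tmp=-34, then (not (min(b, tmp) == (1 * b))) is true, then a=0, then acc=0, then returns -34
verdict: not equivalent; witness: a=-6, b=-4


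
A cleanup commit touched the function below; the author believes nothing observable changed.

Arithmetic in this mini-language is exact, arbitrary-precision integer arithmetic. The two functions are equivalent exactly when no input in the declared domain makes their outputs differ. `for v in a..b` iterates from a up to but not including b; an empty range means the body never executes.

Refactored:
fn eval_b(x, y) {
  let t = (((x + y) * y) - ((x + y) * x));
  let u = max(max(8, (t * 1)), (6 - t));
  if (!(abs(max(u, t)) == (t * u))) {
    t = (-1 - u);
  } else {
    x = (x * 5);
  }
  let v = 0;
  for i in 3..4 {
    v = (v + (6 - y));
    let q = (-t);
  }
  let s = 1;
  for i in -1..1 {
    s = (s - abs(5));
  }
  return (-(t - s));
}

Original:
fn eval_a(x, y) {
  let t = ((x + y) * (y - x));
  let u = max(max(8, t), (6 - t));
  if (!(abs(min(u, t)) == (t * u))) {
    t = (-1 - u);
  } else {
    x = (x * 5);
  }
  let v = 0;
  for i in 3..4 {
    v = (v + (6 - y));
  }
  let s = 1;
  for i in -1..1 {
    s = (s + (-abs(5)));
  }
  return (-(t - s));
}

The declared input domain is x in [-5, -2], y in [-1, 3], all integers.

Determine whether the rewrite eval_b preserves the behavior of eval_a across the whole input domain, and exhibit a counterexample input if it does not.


Not equivalent: x=-3, y=3 separates them (-9 vs 0).
eval_a: t=0, then u=8, then (!(abs(min(u, t)) == (t * u))) is false, then x=-15, then v=0, then (i=3), then v=3, then s=1, then (i=-1), then s=-4, then (i=0), then s=-9, then returns -9
eval_b: t=0, then u=8, then (!(abs(max(u, t)) == (t * u))) is true, then t=-9, then v=0, then (i=3), then v=3, then q=9, then s=1, then (i=-1), then s=-4, then (i=0), then s=-9, then returns 0
verdict: not equivalent; witness: x=-3, y=3


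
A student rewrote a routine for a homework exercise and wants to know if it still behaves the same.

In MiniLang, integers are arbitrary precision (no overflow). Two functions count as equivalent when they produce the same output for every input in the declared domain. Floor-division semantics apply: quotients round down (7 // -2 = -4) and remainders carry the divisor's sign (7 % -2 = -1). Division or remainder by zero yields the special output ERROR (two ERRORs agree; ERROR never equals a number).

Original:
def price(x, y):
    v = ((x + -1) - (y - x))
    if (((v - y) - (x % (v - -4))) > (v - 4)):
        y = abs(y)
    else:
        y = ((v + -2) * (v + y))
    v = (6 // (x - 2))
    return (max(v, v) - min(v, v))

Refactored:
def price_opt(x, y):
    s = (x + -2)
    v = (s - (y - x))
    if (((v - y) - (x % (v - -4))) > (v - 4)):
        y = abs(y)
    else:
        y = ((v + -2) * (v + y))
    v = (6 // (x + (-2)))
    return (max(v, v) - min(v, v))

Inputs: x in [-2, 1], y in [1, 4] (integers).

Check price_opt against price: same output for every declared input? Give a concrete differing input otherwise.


Not equivalent: x=-1, y=1 separates them (ERROR vs 0).
price: v becomes -4; next hits division by zero so the output is ERROR
price_opt: s becomes -3; next v becomes -5; next (((v - y) - (x % (v - -4))) > (v - 4)) evaluates to true; next y becomes 1; next v becomes -2; next final value 0
verdict: not equivalent; witness: x=-1, y=1


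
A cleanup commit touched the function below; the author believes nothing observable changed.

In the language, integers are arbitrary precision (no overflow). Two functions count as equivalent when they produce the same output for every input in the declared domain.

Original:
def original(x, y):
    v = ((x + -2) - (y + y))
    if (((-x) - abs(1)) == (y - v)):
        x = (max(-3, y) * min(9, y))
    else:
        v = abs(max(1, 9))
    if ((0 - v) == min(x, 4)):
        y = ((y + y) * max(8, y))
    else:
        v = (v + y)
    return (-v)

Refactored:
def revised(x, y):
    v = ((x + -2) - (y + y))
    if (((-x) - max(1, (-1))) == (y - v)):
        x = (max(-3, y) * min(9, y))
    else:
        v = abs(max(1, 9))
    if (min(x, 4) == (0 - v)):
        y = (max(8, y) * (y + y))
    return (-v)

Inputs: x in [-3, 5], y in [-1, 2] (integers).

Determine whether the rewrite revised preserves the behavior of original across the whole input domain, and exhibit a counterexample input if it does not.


Try x=-3, y=-1.
original: v=-3, then (((-x) - abs(1)) == (y - v)) is true, then x=1, then ((0 - v) == min(x, 4)) is false, then v=-4, then returns 4
revised: v=-3, then (((-x) - max(1, (-1))) == (y - v)) is true, then x=1, then (min(x, 4) == (0 - v)) is false, then returns 3
4 and 3 differ, so these are not the same function on this domain.
verdict: not equivalent; witness: x=-3, y=-1


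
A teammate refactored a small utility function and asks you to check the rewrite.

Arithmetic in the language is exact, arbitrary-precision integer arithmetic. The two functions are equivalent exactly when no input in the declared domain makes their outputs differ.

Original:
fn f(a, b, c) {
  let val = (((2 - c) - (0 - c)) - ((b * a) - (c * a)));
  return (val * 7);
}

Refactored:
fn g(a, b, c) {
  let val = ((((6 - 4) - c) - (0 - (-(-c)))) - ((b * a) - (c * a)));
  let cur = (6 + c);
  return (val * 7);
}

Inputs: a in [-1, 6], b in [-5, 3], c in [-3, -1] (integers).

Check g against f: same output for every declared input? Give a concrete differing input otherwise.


Behavior is preserved: although statement counts differ, and local variable names differ, and arithmetic usage differs, and constant usage differs, the outputs never diverge.
As a probe, take a=2, b=1, c=-2: f runs val = -4; return -28; g runs val = -4; cur = 4; return -28; both end at -28.
Checked all 216 inputs in the declared domain: the outputs agree on every one.
verdict: equivalent


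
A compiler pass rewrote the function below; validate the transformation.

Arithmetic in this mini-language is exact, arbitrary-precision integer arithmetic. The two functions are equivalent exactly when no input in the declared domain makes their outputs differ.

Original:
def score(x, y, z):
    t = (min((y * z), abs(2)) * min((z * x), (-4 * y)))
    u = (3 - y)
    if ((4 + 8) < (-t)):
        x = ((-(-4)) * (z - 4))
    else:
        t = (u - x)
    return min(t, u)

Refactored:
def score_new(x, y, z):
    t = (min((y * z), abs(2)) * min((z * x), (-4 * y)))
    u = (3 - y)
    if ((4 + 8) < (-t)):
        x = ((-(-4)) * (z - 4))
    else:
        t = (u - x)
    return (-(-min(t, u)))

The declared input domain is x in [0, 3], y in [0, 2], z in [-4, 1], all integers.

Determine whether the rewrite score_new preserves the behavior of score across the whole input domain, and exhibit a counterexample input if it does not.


Changes here: same computation, different form; the full 72-point sweep finds no disagreement.
verdict: equivalent


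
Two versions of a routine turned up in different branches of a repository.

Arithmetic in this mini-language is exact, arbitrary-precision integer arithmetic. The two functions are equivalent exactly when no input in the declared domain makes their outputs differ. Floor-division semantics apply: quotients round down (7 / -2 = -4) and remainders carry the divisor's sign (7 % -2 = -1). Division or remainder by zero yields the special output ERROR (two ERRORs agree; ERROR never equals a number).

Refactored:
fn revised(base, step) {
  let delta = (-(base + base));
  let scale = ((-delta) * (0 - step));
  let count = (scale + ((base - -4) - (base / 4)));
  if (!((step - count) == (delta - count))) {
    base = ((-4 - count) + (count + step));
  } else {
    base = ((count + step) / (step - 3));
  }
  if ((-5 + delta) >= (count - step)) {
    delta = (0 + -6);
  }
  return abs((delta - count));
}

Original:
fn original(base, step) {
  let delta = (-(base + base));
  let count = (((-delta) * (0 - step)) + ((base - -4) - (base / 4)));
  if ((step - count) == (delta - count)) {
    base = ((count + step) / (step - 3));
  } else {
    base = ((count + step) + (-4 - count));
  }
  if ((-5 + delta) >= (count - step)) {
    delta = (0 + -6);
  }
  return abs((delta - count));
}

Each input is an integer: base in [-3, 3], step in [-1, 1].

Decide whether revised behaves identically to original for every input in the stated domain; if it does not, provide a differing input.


Comparing the listings, the differences include: boolean connective usage differs, and statement counts differ, and local variable names differ.
As a probe, take base=-1, step=-1: original runs delta=2, then count=2, then ((step - count) == (delta - count)) is false, then base=-5, then ((-5 + delta) >= (count - step)) is false, then returns 0; revised runs delta=2, then scale=-2, then count=2, then (!((step - count) == (delta - count))) is true, then base=-5, then ((-5 + delta) >= (count - step)) is false, then returns 0; both end at 0.
Checked all 21 inputs in the declared domain: the outputs agree on every one.
verdict: equivalent


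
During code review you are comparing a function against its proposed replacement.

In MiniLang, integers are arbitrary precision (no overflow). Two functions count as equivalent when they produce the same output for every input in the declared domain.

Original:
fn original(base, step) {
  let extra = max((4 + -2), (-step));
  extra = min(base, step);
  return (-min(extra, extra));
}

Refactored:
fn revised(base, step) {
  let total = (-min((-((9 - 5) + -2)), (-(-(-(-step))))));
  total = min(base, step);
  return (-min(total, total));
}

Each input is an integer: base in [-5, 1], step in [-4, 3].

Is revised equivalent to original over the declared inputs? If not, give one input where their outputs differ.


Equivalent — the differences include min/max/abs usage differs; and arithmetic usage differs; and local variable names differ; and constant usage differs, yet no declared input distinguishes the two.
Tracing base=-3, step=-1: original: extra := 2 | extra := -3 | result 3 | revised: total := 2 | total := -3 | result 3 — matching result 3.
Checked all 56 inputs in the declared domain: the outputs agree on every one.
verdict: equivalent


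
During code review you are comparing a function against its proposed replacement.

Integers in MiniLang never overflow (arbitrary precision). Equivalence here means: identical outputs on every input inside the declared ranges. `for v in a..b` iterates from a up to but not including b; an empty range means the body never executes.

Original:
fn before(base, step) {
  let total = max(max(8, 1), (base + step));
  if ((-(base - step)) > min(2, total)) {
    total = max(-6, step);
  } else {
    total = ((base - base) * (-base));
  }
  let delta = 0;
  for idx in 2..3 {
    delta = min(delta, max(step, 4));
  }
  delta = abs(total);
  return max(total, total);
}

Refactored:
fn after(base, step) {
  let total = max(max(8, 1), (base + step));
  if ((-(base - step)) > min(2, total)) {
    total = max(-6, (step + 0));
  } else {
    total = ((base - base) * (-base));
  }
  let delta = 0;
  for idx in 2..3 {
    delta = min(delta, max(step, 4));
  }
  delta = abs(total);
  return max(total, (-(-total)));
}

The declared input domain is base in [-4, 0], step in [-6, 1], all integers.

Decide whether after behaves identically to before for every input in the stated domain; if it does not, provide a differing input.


This is a faithful refactor — constant usage differs, plus arithmetic usage differs, but the computed results match everywhere.
Spot check at base=-3, step=0 — before: total := 8 | ((-(base - step)) > min(2, total)): true | total := 0 | delta := 0 | iter idx=2: | delta := 0 | delta := 0 | result 0. after: total := 8 | ((-(base - step)) > min(2, total)): true | total := 0 | delta := 0 | iter idx=2: | delta := 0 | delta := 0 | result 0. Both give 0.
Every one of the 40 inputs gives matching results.
verdict: equivalent


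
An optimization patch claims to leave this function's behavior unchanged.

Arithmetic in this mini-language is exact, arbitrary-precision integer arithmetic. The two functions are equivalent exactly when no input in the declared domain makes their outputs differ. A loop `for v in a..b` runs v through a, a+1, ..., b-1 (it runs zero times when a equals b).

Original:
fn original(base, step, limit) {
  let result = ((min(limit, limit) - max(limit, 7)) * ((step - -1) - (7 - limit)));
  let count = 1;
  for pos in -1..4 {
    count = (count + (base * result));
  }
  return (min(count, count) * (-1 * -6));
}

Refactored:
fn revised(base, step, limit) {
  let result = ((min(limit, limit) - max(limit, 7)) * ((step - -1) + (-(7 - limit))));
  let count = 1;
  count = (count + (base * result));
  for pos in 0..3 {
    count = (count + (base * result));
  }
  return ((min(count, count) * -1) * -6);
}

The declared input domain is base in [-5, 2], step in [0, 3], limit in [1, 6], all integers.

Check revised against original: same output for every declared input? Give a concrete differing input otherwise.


Not equivalent: base=-5, step=0, limit=1 separates them (-4494 vs -3594).
original: result becomes 30; next count becomes 1; next at pos=-1:; next count becomes -149; next at pos=0:; next count becomes -299; next at pos=1:; next count becomes -449; next at pos=2:; next count becomes -599; next at pos=3:; next count becomes -749; next final value -4494
revised: result becomes 30; next count becomes 1; next count becomes -149; next at pos=0:; next count becomes -299; next at pos=1:; next count becomes -449; next at pos=2:; next count becomes -599; next final value -3594
verdict: not equivalent; witness: base=-5, step=0, limit=1


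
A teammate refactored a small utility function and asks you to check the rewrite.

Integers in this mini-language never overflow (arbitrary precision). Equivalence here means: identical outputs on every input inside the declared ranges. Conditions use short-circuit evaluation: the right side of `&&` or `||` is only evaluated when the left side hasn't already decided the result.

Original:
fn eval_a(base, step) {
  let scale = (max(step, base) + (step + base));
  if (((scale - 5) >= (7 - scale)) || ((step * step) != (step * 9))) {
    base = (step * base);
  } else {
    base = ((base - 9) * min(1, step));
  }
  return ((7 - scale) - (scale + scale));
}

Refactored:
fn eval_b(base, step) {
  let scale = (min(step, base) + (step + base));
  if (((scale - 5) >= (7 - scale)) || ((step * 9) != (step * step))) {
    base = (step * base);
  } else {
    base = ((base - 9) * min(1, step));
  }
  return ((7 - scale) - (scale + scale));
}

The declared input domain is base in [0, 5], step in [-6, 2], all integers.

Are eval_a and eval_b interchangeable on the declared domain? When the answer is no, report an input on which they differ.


These are not equivalent — on base=0, step=-6 the outputs split (25 vs 43).
eval_a: scale becomes -6; next (((scale - 5) >= (7 - scale)) || ((step * step) != (step * 9))) evaluates to true; next base becomes 0; next final value 25
eval_b: scale becomes -12; next (((scale - 5) >= (7 - scale)) || ((step * 9) != (step * step))) evaluates to true; next base becomes 0; next final value 43
verdict: not equivalent; witness: base=0, step=-6


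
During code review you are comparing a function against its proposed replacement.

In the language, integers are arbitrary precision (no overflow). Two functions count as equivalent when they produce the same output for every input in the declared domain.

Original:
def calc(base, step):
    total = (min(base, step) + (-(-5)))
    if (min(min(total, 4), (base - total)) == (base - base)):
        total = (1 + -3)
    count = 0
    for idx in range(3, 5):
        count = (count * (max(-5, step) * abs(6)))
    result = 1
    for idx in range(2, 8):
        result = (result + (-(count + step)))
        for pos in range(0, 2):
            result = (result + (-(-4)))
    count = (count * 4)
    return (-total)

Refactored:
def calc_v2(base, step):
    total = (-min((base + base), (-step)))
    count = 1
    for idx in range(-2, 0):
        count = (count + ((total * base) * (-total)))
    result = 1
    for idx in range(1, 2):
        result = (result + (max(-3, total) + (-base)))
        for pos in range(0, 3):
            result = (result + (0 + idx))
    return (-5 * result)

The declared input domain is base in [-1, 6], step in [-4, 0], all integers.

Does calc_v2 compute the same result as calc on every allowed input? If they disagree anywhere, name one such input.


Run the pair on base=-1, step=-4.
calc: total = 1; (min(min(total, 4), (base - total)) == (base - base)) -> false; count = 0; [idx=3]; count = 0; [idx=4]; count = 0; result = 1; [idx=2]; result = 5; [pos=0]; result = 9; [pos=1]; result = 13; [idx=3]; result = 17; [pos=0]; result = 21; [pos=1]; result = 25; [idx=4]; result = 29; [pos=0]; result = 33; [pos=1]; result = 37; [idx=5]; result = 41; [pos=0]; result = 45; [pos=1]; result = 49; [idx=6]; result = 53; [pos=0]; result = 57; [pos=1]; result = 61; [idx=7]; result = 65; [pos=0]; result = 69; [pos=1]; result = 73; count = 0; return -1
calc_v2: total = 2; count = 1; [idx=-2]; count = 5; [idx=-1]; count = 9; result = 1; [idx=1]; result = 4; [pos=0]; result = 5; [pos=1]; result = 6; [pos=2]; result = 7; return -35
-1 and -35 differ, so these are not the same function on this domain.
verdict: not equivalent; witness: base=-1, step=-4


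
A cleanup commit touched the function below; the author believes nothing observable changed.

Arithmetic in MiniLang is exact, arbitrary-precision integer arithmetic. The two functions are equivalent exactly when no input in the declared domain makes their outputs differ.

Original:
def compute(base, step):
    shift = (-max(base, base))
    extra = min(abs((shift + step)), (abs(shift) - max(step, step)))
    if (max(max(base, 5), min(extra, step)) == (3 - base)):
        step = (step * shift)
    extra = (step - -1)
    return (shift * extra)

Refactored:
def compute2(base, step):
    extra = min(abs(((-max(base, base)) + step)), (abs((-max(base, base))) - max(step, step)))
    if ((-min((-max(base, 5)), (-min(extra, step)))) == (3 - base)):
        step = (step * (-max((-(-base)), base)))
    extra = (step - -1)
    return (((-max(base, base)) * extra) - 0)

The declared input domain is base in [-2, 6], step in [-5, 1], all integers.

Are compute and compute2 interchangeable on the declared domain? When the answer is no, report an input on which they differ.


Equivalent — the differences include arithmetic usage differs, plus local variable names differ, plus statement counts differ, plus min/max/abs usage differs, plus constant usage differs, yet no declared input distinguishes the two.
One worked example (base=1, step=1) — compute: shift becomes -1; next extra becomes 0; next (max(max(base, 5), min(extra, step)) == (3 - base)) evaluates to false; next extra becomes 2; next final value -2; compute2: extra becomes 0; next ((-min((-max(base, 5)), (-min(extra, step)))) == (3 - base)) evaluates to false; next extra becomes 2; next final value -2; agreement on -2.
An exhaustive pass over the 63 declared inputs shows identical outputs.
verdict: equivalent


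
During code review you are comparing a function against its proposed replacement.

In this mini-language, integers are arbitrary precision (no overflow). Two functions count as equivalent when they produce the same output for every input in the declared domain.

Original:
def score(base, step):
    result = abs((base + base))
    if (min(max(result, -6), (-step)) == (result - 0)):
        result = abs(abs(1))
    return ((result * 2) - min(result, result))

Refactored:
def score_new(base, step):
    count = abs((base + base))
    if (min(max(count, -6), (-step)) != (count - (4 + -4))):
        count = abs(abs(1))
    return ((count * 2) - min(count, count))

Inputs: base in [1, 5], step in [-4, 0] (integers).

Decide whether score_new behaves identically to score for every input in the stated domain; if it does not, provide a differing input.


The rewrite breaks on base=1, step=-4, where the results are 1 and 2.
score: result=2, then (min(max(result, -6), (-step)) == (result - 0)) is true, then result=1, then returns 1
score_new: count=2, then (min(max(count, -6), (-step)) != (count - (4 + -4))) is false, then returns 2
verdict: not equivalent; witness: base=1, step=-4


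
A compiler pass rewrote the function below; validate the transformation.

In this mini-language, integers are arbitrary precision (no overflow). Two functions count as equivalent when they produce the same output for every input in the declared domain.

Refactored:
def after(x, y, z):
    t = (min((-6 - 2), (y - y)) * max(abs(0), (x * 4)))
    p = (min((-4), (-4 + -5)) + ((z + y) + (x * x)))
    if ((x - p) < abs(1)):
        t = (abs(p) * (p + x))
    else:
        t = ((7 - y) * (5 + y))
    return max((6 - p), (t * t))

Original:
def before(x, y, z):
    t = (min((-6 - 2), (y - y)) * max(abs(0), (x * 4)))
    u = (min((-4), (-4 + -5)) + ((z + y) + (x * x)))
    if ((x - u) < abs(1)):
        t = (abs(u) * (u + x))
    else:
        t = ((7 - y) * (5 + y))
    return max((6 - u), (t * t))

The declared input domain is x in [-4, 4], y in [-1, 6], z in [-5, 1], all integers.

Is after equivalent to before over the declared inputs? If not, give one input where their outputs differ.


Equivalent — the differences include local variable names differ, yet no declared input distinguishes the two.
One worked example (x=0, y=5, z=0) — before: t=0, then u=-4, then ((x - u) < abs(1)) is false, then t=20, then returns 400; after: t=0, then p=-4, then ((x - p) < abs(1)) is false, then t=20, then returns 400; agreement on 400.
Checked all 504 inputs in the declared domain: the outputs agree on every one.
verdict: equivalent


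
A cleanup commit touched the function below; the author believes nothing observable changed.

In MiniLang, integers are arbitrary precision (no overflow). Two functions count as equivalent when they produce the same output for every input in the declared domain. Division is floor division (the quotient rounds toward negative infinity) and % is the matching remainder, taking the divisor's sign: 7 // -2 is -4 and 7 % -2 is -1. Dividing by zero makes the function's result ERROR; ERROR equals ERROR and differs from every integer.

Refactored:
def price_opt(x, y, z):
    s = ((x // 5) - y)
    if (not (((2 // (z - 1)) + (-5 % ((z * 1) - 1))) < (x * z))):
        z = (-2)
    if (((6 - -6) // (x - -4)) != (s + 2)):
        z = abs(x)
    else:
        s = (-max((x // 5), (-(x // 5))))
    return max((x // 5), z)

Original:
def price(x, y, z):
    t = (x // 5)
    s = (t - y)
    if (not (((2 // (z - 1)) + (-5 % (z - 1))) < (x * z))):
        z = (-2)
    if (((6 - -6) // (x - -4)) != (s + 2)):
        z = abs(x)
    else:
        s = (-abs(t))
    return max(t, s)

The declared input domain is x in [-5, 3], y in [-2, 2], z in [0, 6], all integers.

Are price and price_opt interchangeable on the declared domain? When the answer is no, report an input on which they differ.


There is a counterexample at x=-5, y=-2, z=0: 1 on one side, 5 on the other.
price: t := -1 | s := 1 | (not (((2 // (z - 1)) + (-5 % (z - 1))) < (x * z))): false | (((6 - -6) // (x - -4)) != (s + 2)): true | z := 5 | result 1
price_opt: s := 1 | (not (((2 // (z - 1)) + (-5 % ((z * 1) - 1))) < (x * z))): false | (((6 - -6) // (x - -4)) != (s + 2)): true | z := 5 | result 5
verdict: not equivalent; witness: x=-5, y=-2, z=0


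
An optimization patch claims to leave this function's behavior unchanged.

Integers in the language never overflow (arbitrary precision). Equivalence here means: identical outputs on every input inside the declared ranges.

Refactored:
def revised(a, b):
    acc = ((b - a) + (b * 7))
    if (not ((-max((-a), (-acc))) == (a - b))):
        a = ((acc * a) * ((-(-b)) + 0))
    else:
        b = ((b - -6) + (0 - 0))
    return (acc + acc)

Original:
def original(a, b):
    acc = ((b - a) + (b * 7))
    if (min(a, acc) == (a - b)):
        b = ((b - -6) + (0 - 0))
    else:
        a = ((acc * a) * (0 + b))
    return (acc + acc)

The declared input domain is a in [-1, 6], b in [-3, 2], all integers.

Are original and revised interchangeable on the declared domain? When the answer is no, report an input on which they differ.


Although boolean connective usage differs; min/max/abs usage differs, 48/48 inputs agree.
verdict: equivalent


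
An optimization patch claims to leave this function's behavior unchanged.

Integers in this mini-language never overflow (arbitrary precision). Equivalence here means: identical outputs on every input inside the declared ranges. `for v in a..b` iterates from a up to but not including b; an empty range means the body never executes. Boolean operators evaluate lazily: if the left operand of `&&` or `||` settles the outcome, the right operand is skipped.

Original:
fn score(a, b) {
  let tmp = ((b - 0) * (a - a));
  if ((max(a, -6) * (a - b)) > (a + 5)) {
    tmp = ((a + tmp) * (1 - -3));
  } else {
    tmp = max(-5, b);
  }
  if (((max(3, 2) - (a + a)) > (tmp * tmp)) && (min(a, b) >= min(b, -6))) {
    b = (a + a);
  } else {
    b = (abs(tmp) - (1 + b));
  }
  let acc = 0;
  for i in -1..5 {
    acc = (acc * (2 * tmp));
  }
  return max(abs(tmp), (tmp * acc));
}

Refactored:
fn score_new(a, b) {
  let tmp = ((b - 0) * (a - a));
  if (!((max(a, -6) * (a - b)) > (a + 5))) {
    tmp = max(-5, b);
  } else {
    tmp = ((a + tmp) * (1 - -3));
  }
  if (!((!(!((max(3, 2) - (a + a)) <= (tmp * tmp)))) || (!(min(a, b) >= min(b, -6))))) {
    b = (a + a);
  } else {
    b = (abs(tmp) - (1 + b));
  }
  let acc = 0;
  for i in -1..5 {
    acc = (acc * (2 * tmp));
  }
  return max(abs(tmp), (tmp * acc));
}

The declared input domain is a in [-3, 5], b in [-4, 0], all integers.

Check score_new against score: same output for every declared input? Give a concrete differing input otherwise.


Equivalent — the differences include boolean connective usage differs; also comparison usage differs, yet no declared input distinguishes the two.
As a probe, take a=1, b=-2: score runs tmp := 0 | ((max(a, -6) * (a - b)) > (a + 5)): false | tmp := -2 | (((max(3, 2) - (a + a)) > (tmp * tmp)) && (min(a, b) >= min(b, -6))): false | b := 3 | acc := 0 | iter i=-1: | acc := 0 | iter i=0: | acc := 0 | iter i=1: | acc := 0 | iter i=2: | acc := 0 | iter i=3: | acc := 0 | iter i=4: | acc := 0 | result 2; score_new runs tmp := 0 | (!((max(a, -6) * (a - b)) > (a + 5))): true | tmp := -2 | (!((!(!((max(3, 2) - (a + a)) <= (tmp * tmp)))) || (!(min(a, b) >= min(b, -6))))): false | b := 3 | acc := 0 | iter i=-1: | acc := 0 | iter i=0: | acc := 0 | iter i=1: | acc := 0 | iter i=2: | acc := 0 | iter i=3: | acc := 0 | iter i=4: | acc := 0 | result 2; both end at 2.
Checked all 45 inputs in the declared domain: the outputs agree on every one.
verdict: equivalent


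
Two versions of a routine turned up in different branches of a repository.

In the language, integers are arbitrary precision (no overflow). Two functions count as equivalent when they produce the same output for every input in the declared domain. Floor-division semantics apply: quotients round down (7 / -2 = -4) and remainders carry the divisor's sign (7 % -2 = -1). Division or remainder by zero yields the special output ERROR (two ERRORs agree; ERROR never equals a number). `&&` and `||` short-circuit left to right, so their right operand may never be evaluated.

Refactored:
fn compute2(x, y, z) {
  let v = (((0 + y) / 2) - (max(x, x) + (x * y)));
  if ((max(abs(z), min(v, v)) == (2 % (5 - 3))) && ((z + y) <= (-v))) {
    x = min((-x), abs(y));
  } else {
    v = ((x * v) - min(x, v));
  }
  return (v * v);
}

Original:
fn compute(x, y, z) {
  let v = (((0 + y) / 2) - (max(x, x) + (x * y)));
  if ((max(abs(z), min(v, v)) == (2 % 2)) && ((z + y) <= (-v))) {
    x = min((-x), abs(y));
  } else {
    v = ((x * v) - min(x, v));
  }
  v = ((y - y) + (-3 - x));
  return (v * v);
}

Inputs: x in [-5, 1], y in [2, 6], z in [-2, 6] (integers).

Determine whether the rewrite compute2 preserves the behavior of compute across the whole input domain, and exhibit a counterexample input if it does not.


Run the pair on x=-5, y=2, z=-2.
compute: v becomes 16; next ((max(abs(z), min(v, v)) == (2 % 2)) && ((z + y) <= (-v))) evaluates to false; next v becomes -75; next v becomes 2; next final value 4
compute2: v becomes 16; next ((max(abs(z), min(v, v)) == (2 % (5 - 3))) && ((z + y) <= (-v))) evaluates to false; next v becomes -75; next final value 5625
4 vs 5625 — the two versions disagree here.
verdict: not equivalent; witness: x=-5, y=2, z=-2


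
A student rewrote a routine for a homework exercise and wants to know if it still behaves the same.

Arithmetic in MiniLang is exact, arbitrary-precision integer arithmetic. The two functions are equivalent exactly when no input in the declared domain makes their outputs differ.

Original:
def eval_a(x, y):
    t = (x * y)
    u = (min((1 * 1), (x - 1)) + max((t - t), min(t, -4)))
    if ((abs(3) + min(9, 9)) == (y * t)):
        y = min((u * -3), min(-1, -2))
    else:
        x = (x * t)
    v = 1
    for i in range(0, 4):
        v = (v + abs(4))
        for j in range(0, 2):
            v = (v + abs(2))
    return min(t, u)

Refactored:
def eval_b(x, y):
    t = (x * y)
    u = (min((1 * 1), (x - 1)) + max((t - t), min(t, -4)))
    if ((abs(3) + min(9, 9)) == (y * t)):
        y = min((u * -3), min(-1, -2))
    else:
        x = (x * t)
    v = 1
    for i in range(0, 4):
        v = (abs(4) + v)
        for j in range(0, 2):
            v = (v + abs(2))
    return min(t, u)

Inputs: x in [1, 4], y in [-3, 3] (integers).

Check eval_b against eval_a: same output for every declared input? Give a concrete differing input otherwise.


Side by side, the visible changes include: same computation, different form.
Tracing x=4, y=-1: eval_a: t=-4, then u=1, then ((abs(3) + min(9, 9)) == (y * t)) is false, then x=-16, then v=1, then (i=0), then v=5, then (j=0), then v=7, then (j=1), then v=9, then (i=1), then v=13, then (j=0), then v=15, then (j=1), then v=17, then (i=2), then v=21, then (j=0), then v=23, then (j=1), then v=25, then (i=3), then v=29, then (j=0), then v=31, then (j=1), then v=33, then returns -4 | eval_b: t=-4, then u=1, then ((abs(3) + min(9, 9)) == (y * t)) is false, then x=-16, then v=1, then (i=0), then v=5, then (j=0), then v=7, then (j=1), then v=9, then (i=1), then v=13, then (j=0), then v=15, then (j=1), then v=17, then (i=2), then v=21, then (j=0), then v=23, then (j=1), then v=25, then (i=3), then v=29, then (j=0), then v=31, then (j=1), then v=33, then returns -4 — matching result -4.
Across all 28 domain points the two functions coincide.
verdict: equivalent


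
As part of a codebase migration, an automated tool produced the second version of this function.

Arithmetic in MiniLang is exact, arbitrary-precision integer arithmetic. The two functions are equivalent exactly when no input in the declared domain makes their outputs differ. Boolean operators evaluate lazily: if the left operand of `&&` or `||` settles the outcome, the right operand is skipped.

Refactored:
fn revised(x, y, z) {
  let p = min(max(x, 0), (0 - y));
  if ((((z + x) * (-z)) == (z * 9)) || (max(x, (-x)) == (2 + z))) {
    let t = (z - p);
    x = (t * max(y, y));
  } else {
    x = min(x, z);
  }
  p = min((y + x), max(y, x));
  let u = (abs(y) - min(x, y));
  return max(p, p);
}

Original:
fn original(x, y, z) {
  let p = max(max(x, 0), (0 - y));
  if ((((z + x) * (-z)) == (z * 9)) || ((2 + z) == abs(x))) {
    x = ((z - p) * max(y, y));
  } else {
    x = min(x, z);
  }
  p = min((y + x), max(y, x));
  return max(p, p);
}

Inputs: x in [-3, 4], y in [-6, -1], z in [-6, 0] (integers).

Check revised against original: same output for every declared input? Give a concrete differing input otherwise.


Not equivalent: x=-3, y=-6, z=-6 separates them (66 vs 30).
original: p becomes 6; next ((((z + x) * (-z)) == (z * 9)) || ((2 + z) == abs(x))) evaluates to true; next x becomes 72; next p becomes 66; next final value 66
revised: p becomes 0; next ((((z + x) * (-z)) == (z * 9)) || (max(x, (-x)) == (2 + z))) evaluates to true; next t becomes -6; next x becomes 36; next p becomes 30; next u becomes 12; next final value 30
verdict: not equivalent; witness: x=-3, y=-6, z=-6


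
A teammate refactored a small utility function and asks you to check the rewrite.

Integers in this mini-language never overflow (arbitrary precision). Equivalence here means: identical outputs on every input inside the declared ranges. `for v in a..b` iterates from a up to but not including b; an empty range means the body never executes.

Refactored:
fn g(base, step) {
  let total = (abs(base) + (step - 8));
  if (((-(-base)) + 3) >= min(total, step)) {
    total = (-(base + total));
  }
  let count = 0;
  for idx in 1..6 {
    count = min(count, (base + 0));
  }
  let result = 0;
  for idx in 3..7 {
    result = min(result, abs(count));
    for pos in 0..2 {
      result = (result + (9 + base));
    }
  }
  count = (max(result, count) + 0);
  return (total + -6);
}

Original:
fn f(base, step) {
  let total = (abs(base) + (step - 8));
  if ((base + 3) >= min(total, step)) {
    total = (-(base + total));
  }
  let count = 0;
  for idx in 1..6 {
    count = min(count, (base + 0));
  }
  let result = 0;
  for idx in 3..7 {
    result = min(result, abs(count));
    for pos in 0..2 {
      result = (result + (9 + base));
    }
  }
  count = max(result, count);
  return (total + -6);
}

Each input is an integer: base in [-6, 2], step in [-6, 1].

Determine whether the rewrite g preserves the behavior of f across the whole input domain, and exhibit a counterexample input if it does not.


Equivalent — the differences include arithmetic usage differs, and constant usage differs, yet no declared input distinguishes the two.
One worked example (base=-2, step=0) — f: total = -6; ((base + 3) >= min(total, step)) -> true; total = 8; count = 0; [idx=1]; count = -2; [idx=2]; count = -2; [idx=3]; count = -2; [idx=4]; count = -2; [idx=5]; count = -2; result = 0; [idx=3]; result = 0; [pos=0]; result = 7; [pos=1]; result = 14; [idx=4]; result = 2; [pos=0]; result = 9; [pos=1]; result = 16; [idx=5]; result = 2; [pos=0]; result = 9; [pos=1]; result = 16; [idx=6]; result = 2; [pos=0]; result = 9; [pos=1]; result = 16; count = 16; return 2; g: total = -6; (((-(-base)) + 3) >= min(total, step)) -> true; total = 8; count = 0; [idx=1]; count = -2; [idx=2]; count = -2; [idx=3]; count = -2; [idx=4]; count = -2; [idx=5]; count = -2; result = 0; [idx=3]; result = 0; [pos=0]; result = 7; [pos=1]; result = 14; [idx=4]; result = 2; [pos=0]; result = 9; [pos=1]; result = 16; [idx=5]; result = 2; [pos=0]; result = 9; [pos=1]; result = 16; [idx=6]; result = 2; [pos=0]; result = 9; [pos=1]; result = 16; count = 16; return 2; agreement on 2.
An exhaustive pass over the 72 declared inputs shows identical outputs.
verdict: equivalent
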